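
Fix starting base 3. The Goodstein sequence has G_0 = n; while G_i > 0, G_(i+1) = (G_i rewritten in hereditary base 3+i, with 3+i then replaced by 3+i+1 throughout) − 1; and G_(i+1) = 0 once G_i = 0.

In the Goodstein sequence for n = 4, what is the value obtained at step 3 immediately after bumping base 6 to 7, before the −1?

[0] 4 ≡ 3 + 1 (base 3). Lift 4: 5. −1: 4.
[1] 4 ≡ 4 (base 4). Lift 5: 5. −1: 4.
[2] 4 ≡ 4 (base 5). Lift 6: 4. −1: 3.
[3] 3 ≡ 3 (base 6). Lift 7: 3. −1: 2.

3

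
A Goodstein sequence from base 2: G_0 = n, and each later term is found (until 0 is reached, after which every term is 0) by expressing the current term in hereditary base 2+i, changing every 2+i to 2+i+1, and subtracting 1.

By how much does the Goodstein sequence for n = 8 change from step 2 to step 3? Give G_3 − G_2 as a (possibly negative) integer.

base 2: 8 = 2^(2 + 1); at 3: 3^(3 + 1) = 81; next = 80
base 3: 80 = 2·3^3 + 2·3^2 + 2·3 + 2; at 4: 2·4^4 + 2·4^2 + 2·4 + 2 = 554; next = 553
base 4: 553 = 2·4^4 + 2·4^2 + 2·4 + 1; at 5: 2·5^5 + 2·5^2 + 2·5 + 1 = 6311; next = 6310

5757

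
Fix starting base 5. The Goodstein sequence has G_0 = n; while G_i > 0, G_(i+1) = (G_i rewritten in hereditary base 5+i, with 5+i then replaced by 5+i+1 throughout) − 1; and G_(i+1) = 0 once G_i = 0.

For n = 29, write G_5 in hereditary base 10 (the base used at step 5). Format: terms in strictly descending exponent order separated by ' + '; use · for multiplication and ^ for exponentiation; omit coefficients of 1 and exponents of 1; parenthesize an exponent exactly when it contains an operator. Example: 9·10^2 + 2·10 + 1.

G_0=29  [base 5] 5^2 + 4  →[5↦6]→  6^2 + 4 = 40  −1 ⇒ G_1=39
G_1=39  [base 6] 6^2 + 3  →[6↦7]→  7^2 + 3 = 52  −1 ⇒ G_2=51
G_2=51  [base 7] 7^2 + 2  →[7↦8]→  8^2 + 2 = 66  −1 ⇒ G_3=65
G_3=65  [base 8] 8^2 + 1  →[8↦9]→  9^2 + 1 = 82  −1 ⇒ G_4=81
G_4=81  [base 9] 9^2  →[9↦10]→  10^2 = 100  −1 ⇒ G_5=99

9·10 + 9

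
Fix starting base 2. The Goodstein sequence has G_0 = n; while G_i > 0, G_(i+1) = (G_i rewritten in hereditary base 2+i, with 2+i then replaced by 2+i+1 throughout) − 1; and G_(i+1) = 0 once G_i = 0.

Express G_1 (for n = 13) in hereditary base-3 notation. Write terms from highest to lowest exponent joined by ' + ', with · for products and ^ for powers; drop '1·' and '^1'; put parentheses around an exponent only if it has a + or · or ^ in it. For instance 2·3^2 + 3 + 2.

G_0 = 13. HB_2(13) = 2^(2 + 1) + 2^2 + 1. Bump = 109. G_1 = 108.
G_1 = 108. HB_3(108) = 3^(3 + 1) + 3^3. Bump = 1280. G_2 = 1279.

3^(3 + 1) + 3^3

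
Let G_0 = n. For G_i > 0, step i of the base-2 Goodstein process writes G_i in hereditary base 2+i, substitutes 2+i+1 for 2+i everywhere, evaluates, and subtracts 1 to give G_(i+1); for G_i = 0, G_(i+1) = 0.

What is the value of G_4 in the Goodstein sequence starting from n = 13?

base 2: 13 = 2^(2 + 1) + 2^2 + 1; at 3: 3^(3 + 1) + 3^3 + 1 = 109; next = 108
base 3: 108 = 3^(3 + 1) + 3^3; at 4: 4^(4 + 1) + 4^4 = 1280; next = 1279
base 4: 1279 = 4^(4 + 1) + 3·4^3 + 3·4^2 + 3·4 + 3; at 5: 5^(5 + 1) + 3·5^3 + 3·5^2 + 3·5 + 3 = 16093; next = 16092
base 5: 16092 = 5^(5 + 1) + 3·5^3 + 3·5^2 + 3·5 + 2; at 6: 6^(6 + 1) + 3·6^3 + 3·6^2 + 3·6 + 2 = 280712; next = 280711
base 6: 280711 = 6^(6 + 1) + 3·6^3 + 3·6^2 + 3·6 + 1; at 7: 7^(7 + 1) + 3·7^3 + 3·7^2 + 3·7 + 1 = 5765999; next = 5765998

280711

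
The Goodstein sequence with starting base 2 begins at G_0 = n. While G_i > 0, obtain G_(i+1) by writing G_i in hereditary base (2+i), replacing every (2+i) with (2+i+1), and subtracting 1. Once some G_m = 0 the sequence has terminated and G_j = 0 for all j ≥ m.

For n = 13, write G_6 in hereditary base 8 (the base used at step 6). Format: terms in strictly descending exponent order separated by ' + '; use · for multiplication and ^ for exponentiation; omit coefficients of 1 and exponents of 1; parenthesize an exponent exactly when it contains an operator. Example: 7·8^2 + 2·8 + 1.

8^(8 + 1) + 3·8^3 + 3·8^2 + 2·8 + 7

G_0 = 13. HB_2(13) = 2^(2 + 1) + 2^2 + 1. Bump = 109. G_1 = 108.
G_1 = 108. HB_3(108) = 3^(3 + 1) + 3^3. Bump = 1280. G_2 = 1279.
G_2 = 1279. HB_4(1279) = 4^(4 + 1) + 3·4^3 + 3·4^2 + 3·4 + 3. Bump = 16093. G_3 = 16092.
G_3 = 16092. HB_5(16092) = 5^(5 + 1) + 3·5^3 + 3·5^2 + 3·5 + 2. Bump = 280712. G_4 = 280711.
G_4 = 280711. HB_6(280711) = 6^(6 + 1) + 3·6^3 + 3·6^2 + 3·6 + 1. Bump = 5765999. G_5 = 5765998.
G_5 = 5765998. HB_7(5765998) = 7^(7 + 1) + 3·7^3 + 3·7^2 + 3·7. Bump = 134219480. G_6 = 134219479.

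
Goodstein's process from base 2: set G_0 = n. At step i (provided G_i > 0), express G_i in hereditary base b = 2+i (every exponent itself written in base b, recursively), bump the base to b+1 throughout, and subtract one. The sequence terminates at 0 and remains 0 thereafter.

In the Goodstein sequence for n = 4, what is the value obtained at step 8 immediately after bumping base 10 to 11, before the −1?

254

step 0: 4 = 2^2; sub 3 for 2: 3^3; = 27; G_1 = 27−1 = 26
step 1: 26 = 2·3^2 + 2·3 + 2; sub 4 for 3: 2·4^2 + 2·4 + 2; = 42; G_2 = 42−1 = 41
step 2: 41 = 2·4^2 + 2·4 + 1; sub 5 for 4: 2·5^2 + 2·5 + 1; = 61; G_3 = 61−1 = 60
step 3: 60 = 2·5^2 + 2·5; sub 6 for 5: 2·6^2 + 2·6; = 84; G_4 = 84−1 = 83
step 4: 83 = 2·6^2 + 6 + 5; sub 7 for 6: 2·7^2 + 7 + 5; = 110; G_5 = 110−1 = 109
step 5: 109 = 2·7^2 + 7 + 4; sub 8 for 7: 2·8^2 + 8 + 4; = 140; G_6 = 140−1 = 139
step 6: 139 = 2·8^2 + 8 + 3; sub 9 for 8: 2·9^2 + 9 + 3; = 174; G_7 = 174−1 = 173
step 7: 173 = 2·9^2 + 9 + 2; sub 10 for 9: 2·10^2 + 10 + 2; = 212; G_8 = 212−1 = 211
step 8: 211 = 2·10^2 + 10 + 1; sub 11 for 10: 2·11^2 + 11 + 1; = 254; G_9 = 254−1 = 253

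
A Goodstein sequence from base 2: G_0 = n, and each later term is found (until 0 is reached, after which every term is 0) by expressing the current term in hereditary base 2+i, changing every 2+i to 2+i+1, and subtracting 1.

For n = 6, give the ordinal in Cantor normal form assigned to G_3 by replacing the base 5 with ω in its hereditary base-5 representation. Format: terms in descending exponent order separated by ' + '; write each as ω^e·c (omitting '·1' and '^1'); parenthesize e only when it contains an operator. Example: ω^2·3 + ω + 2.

ω^ω

base 2: 6 = 2^2 + 2; at 3: 3^3 + 3 = 30; next = 29
base 3: 29 = 3^3 + 2; at 4: 4^4 + 2 = 258; next = 257
base 4: 257 = 4^4 + 1; at 5: 5^5 + 1 = 3126; next = 3125
base 5: 3125 = 5^5; at 6: 6^6 = 46656; next = 46655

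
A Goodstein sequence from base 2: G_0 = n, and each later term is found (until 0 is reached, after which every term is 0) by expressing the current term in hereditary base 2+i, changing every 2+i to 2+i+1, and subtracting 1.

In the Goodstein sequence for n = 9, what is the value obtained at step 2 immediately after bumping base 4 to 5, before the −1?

9843

G_0 = 9. HB_2(9) = 2^(2 + 1) + 1. Bump = 82. G_1 = 81.
G_1 = 81. HB_3(81) = 3^(3 + 1). Bump = 1024. G_2 = 1023.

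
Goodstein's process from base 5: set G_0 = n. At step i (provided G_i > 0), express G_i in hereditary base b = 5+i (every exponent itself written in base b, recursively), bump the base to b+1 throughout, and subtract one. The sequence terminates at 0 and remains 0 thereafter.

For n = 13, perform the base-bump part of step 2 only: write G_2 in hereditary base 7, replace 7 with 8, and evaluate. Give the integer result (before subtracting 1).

base 5: 13 = 2·5 + 3; at 6: 2·6 + 3 = 15; next = 14
base 6: 14 = 2·6 + 2; at 7: 2·7 + 2 = 16; next = 15
base 7: 15 = 2·7 + 1; at 8: 2·8 + 1 = 17; next = 16

17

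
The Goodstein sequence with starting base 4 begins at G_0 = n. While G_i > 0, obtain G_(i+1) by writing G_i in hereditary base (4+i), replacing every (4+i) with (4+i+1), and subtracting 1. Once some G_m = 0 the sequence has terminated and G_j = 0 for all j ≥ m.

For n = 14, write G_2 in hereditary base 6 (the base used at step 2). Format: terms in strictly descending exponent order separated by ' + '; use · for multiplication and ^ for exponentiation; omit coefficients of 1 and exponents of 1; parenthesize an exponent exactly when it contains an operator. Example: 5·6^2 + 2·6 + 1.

base 4: 14 = 3·4 + 2; at 5: 3·5 + 2 = 17; next = 16
base 5: 16 = 3·5 + 1; at 6: 3·6 + 1 = 19; next = 18

3·6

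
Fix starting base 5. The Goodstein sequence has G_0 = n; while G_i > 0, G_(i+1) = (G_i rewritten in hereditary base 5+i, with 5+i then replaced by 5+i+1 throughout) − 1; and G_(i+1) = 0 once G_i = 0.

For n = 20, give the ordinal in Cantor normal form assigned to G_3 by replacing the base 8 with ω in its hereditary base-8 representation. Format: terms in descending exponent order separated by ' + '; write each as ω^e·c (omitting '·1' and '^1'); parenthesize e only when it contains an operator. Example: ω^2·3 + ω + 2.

(0) 20|_5 = 4·5 ↦ 4·6|_6 = 24 ⇒ 23
(1) 23|_6 = 3·6 + 5 ↦ 3·7 + 5|_7 = 26 ⇒ 25
(2) 25|_7 = 3·7 + 4 ↦ 3·8 + 4|_8 = 28 ⇒ 27
(3) 27|_8 = 3·8 + 3 ↦ 3·9 + 3|_9 = 30 ⇒ 29

ω·3 + 3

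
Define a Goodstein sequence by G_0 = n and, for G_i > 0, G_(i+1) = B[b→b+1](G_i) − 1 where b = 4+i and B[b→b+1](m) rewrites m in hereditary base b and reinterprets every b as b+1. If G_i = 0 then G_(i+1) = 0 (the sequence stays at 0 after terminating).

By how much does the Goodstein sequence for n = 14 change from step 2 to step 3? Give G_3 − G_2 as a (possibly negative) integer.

2

base 4: 14 = 3·4 + 2; at 5: 3·5 + 2 = 17; next = 16
base 5: 16 = 3·5 + 1; at 6: 3·6 + 1 = 19; next = 18
base 6: 18 = 3·6; at 7: 3·7 = 21; next = 20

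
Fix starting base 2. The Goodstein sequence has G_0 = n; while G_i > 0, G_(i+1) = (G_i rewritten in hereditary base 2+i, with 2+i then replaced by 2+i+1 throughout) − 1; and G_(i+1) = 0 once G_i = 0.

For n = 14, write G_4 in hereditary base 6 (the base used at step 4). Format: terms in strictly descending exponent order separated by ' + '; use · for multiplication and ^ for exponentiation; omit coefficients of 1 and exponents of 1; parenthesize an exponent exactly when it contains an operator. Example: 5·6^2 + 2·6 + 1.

6^(6 + 1) + 5·6^5 + 5·6^4 + 5·6^3 + 5·6^2 + 5·6 + 5

step 0: 14 = 2^(2 + 1) + 2^2 + 2; sub 3 for 2: 3^(3 + 1) + 3^3 + 3; = 111; G_1 = 111−1 = 110
step 1: 110 = 3^(3 + 1) + 3^3 + 2; sub 4 for 3: 4^(4 + 1) + 4^4 + 2; = 1282; G_2 = 1282−1 = 1281
step 2: 1281 = 4^(4 + 1) + 4^4 + 1; sub 5 for 4: 5^(5 + 1) + 5^5 + 1; = 18751; G_3 = 18751−1 = 18750
step 3: 18750 = 5^(5 + 1) + 5^5; sub 6 for 5: 6^(6 + 1) + 6^6; = 326592; G_4 = 326592−1 = 326591
step 4: 326591 = 6^(6 + 1) + 5·6^5 + 5·6^4 + 5·6^3 + 5·6^2 + 5·6 + 5; sub 7 for 6: 7^(7 + 1) + 5·7^5 + 5·7^4 + 5·7^3 + 5·7^2 + 5·7 + 5; = 5862841; G_5 = 5862841−1 = 5862840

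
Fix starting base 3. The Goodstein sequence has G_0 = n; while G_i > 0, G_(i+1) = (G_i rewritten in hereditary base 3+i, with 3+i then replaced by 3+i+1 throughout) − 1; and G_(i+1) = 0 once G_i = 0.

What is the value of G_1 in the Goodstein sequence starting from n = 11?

(0) 11|_3 = 3^2 + 2 ↦ 4^2 + 2|_4 = 18 ⇒ 17
(1) 17|_4 = 4^2 + 1 ↦ 5^2 + 1|_5 = 26 ⇒ 25

17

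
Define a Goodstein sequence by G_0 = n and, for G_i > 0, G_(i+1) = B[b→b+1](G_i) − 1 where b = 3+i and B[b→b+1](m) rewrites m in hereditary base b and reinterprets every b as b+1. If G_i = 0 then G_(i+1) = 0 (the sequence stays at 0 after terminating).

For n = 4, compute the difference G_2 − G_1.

base 3: 4 = 3 + 1; at 4: 4 + 1 = 5; next = 4
base 4: 4 = 4; at 5: 5 = 5; next = 4

0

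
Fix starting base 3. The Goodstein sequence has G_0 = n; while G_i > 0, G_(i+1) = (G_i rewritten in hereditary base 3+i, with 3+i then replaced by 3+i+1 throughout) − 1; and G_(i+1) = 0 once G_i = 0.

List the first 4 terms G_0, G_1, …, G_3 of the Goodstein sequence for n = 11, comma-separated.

(0) 11|_3 = 3^2 + 2 ↦ 4^2 + 2|_4 = 18 ⇒ 17
(1) 17|_4 = 4^2 + 1 ↦ 5^2 + 1|_5 = 26 ⇒ 25
(2) 25|_5 = 5^2 ↦ 6^2|_6 = 36 ⇒ 35

11, 17, 25, 35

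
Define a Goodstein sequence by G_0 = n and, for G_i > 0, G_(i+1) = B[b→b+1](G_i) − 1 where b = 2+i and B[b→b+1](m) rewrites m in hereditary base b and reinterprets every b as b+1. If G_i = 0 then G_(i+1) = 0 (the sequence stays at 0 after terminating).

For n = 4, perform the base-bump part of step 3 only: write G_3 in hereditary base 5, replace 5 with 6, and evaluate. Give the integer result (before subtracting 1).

i=0: 4 = 2^2 (b=2); 2→3: 3^3 = 27; 27−1 = 26
i=1: 26 = 2·3^2 + 2·3 + 2 (b=3); 3→4: 2·4^2 + 2·4 + 2 = 42; 42−1 = 41
i=2: 41 = 2·4^2 + 2·4 + 1 (b=4); 4→5: 2·5^2 + 2·5 + 1 = 61; 61−1 = 60

84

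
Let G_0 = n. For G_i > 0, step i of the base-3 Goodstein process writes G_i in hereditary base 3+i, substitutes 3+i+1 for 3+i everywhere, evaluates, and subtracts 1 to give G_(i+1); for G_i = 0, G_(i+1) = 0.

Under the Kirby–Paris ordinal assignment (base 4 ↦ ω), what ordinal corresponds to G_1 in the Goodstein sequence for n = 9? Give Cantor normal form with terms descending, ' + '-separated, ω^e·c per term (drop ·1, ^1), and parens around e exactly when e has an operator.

(0) 9|_3 = 3^2 ↦ 4^2|_4 = 16 ⇒ 15
(1) 15|_4 = 3·4 + 3 ↦ 3·5 + 3|_5 = 18 ⇒ 17

ω·3 + 3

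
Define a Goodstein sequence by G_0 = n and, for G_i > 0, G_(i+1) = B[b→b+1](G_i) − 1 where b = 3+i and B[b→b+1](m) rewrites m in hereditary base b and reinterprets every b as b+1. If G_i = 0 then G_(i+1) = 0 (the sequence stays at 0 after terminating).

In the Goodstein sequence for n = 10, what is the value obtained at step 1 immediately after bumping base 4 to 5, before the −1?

25

G_0=10  [base 3] 3^2 + 1  →[3↦4]→  4^2 + 1 = 17  −1 ⇒ G_1=16
G_1=16  [base 4] 4^2  →[4↦5]→  5^2 = 25  −1 ⇒ G_2=24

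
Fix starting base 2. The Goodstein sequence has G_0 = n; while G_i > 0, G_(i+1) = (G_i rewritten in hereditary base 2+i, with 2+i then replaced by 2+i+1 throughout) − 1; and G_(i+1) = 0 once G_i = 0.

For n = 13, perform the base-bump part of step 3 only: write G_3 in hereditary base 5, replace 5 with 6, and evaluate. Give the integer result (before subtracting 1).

280712

13 —HB2→ 2^(2 + 1) + 2^2 + 1 —bump→ 3^(3 + 1) + 3^3 + 1 = 109 —(−1)→ 108
108 —HB3→ 3^(3 + 1) + 3^3 —bump→ 4^(4 + 1) + 4^4 = 1280 —(−1)→ 1279
1279 —HB4→ 4^(4 + 1) + 3·4^3 + 3·4^2 + 3·4 + 3 —bump→ 5^(5 + 1) + 3·5^3 + 3·5^2 + 3·5 + 3 = 16093 —(−1)→ 16092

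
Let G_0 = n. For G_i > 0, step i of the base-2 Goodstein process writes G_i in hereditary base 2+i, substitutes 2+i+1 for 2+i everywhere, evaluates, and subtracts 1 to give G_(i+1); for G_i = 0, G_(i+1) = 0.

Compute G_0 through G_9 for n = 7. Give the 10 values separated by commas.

step 0: 7 = 2^2 + 2 + 1; sub 3 for 2: 3^3 + 3 + 1; = 31; G_1 = 31−1 = 30
step 1: 30 = 3^3 + 3; sub 4 for 3: 4^4 + 4; = 260; G_2 = 260−1 = 259
step 2: 259 = 4^4 + 3; sub 5 for 4: 5^5 + 3; = 3128; G_3 = 3128−1 = 3127
step 3: 3127 = 5^5 + 2; sub 6 for 5: 6^6 + 2; = 46658; G_4 = 46658−1 = 46657
step 4: 46657 = 6^6 + 1; sub 7 for 6: 7^7 + 1; = 823544; G_5 = 823544−1 = 823543
step 5: 823543 = 7^7; sub 8 for 7: 8^8; = 16777216; G_6 = 16777216−1 = 16777215
step 6: 16777215 = 7·8^7 + 7·8^6 + 7·8^5 + 7·8^4 + 7·8^3 + 7·8^2 + 7·8 + 7; sub 9 for 8: 7·9^7 + 7·9^6 + 7·9^5 + 7·9^4 + 7·9^3 + 7·9^2 + 7·9 + 7; = 37665880; G_7 = 37665880−1 = 37665879
step 7: 37665879 = 7·9^7 + 7·9^6 + 7·9^5 + 7·9^4 + 7·9^3 + 7·9^2 + 7·9 + 6; sub 10 for 9: 7·10^7 + 7·10^6 + 7·10^5 + 7·10^4 + 7·10^3 + 7·10^2 + 7·10 + 6; = 77777776; G_8 = 77777776−1 = 77777775
step 8: 77777775 = 7·10^7 + 7·10^6 + 7·10^5 + 7·10^4 + 7·10^3 + 7·10^2 + 7·10 + 5; sub 11 for 10: 7·11^7 + 7·11^6 + 7·11^5 + 7·11^4 + 7·11^3 + 7·11^2 + 7·11 + 5; = 150051214; G_9 = 150051214−1 = 150051213

7, 30, 259, 3127, 46657, 823543, 16777215, 37665879, 77777775, 150051213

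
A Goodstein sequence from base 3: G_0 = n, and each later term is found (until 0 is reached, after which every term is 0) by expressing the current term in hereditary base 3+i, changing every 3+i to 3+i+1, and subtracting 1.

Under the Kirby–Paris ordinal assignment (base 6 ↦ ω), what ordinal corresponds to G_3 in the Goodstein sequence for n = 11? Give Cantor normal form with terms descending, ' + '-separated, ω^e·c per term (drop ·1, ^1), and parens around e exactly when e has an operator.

G_0=11  [base 3] 3^2 + 2  →[3↦4]→  4^2 + 2 = 18  −1 ⇒ G_1=17
G_1=17  [base 4] 4^2 + 1  →[4↦5]→  5^2 + 1 = 26  −1 ⇒ G_2=25
G_2=25  [base 5] 5^2  →[5↦6]→  6^2 = 36  −1 ⇒ G_3=35

ω·5 + 5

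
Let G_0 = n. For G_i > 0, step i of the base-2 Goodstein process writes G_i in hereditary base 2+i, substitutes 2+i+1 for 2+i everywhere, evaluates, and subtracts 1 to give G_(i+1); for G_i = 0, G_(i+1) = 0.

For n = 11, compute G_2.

step 0: 11 = 2^(2 + 1) + 2 + 1; sub 3 for 2: 3^(3 + 1) + 3 + 1; = 85; G_1 = 85−1 = 84
step 1: 84 = 3^(3 + 1) + 3; sub 4 for 3: 4^(4 + 1) + 4; = 1028; G_2 = 1028−1 = 1027
step 2: 1027 = 4^(4 + 1) + 3; sub 5 for 4: 5^(5 + 1) + 3; = 15628; G_3 = 15628−1 = 15627

1027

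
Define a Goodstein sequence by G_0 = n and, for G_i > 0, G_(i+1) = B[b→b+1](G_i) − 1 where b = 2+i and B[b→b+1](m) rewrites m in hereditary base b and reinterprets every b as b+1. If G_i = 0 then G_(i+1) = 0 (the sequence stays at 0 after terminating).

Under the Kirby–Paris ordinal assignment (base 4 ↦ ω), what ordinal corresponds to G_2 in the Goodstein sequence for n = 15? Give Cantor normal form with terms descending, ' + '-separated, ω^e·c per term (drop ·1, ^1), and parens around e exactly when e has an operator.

ω^(ω + 1) + ω^ω + 3

G_0=15  [base 2] 2^(2 + 1) + 2^2 + 2 + 1  →[2↦3]→  3^(3 + 1) + 3^3 + 3 + 1 = 112  −1 ⇒ G_1=111
G_1=111  [base 3] 3^(3 + 1) + 3^3 + 3  →[3↦4]→  4^(4 + 1) + 4^4 + 4 = 1284  −1 ⇒ G_2=1283
G_2=1283  [base 4] 4^(4 + 1) + 4^4 + 3  →[4↦5]→  5^(5 + 1) + 5^5 + 3 = 18753  −1 ⇒ G_3=18752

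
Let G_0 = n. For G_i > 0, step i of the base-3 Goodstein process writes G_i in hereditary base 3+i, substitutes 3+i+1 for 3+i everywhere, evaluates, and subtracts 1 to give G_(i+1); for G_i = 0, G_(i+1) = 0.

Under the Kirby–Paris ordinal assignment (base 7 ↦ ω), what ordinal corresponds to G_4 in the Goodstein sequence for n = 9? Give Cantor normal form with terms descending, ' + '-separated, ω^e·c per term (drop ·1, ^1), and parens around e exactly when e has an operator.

ω·3

9 —HB3→ 3^2 —bump→ 4^2 = 16 —(−1)→ 15
15 —HB4→ 3·4 + 3 —bump→ 3·5 + 3 = 18 —(−1)→ 17
17 —HB5→ 3·5 + 2 —bump→ 3·6 + 2 = 20 —(−1)→ 19
19 —HB6→ 3·6 + 1 —bump→ 3·7 + 1 = 22 —(−1)→ 21
21 —HB7→ 3·7 —bump→ 3·8 = 24 —(−1)→ 23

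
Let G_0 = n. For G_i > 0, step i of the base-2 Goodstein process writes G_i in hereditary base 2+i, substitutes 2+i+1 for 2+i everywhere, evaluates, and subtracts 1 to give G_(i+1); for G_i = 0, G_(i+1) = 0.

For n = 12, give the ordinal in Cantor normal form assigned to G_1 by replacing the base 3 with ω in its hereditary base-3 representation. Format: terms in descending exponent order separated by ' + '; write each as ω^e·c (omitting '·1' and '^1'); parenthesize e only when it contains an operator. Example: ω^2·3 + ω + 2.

ω^(ω + 1) + ω^2·2 + ω·2 + 2

G_0 = 12. HB_2(12) = 2^(2 + 1) + 2^2. Bump = 108. G_1 = 107.
G_1 = 107. HB_3(107) = 3^(3 + 1) + 2·3^2 + 2·3 + 2. Bump = 1066. G_2 = 1065.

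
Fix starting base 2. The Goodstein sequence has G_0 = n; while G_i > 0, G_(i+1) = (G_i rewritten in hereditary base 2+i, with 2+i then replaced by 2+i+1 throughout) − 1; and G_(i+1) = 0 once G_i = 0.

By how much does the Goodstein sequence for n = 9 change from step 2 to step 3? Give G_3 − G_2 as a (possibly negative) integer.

8819

step 0: 9 = 2^(2 + 1) + 1; sub 3 for 2: 3^(3 + 1) + 1; = 82; G_1 = 82−1 = 81
step 1: 81 = 3^(3 + 1); sub 4 for 3: 4^(4 + 1); = 1024; G_2 = 1024−1 = 1023
step 2: 1023 = 3·4^4 + 3·4^3 + 3·4^2 + 3·4 + 3; sub 5 for 4: 3·5^5 + 3·5^3 + 3·5^2 + 3·5 + 3; = 9843; G_3 = 9843−1 = 9842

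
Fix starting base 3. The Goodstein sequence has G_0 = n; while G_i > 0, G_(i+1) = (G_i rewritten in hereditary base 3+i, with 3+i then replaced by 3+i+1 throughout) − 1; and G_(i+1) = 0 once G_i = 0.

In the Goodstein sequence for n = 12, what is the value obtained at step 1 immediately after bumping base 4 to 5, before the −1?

28

[0] 12 ≡ 3^2 + 3 (base 3). Lift 4: 20. −1: 19.
[1] 19 ≡ 4^2 + 3 (base 4). Lift 5: 28. −1: 27.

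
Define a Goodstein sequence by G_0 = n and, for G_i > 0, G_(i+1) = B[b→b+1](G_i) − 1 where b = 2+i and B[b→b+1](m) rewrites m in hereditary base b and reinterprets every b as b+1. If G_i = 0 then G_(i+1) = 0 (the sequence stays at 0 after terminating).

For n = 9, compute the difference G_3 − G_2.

G_0=9  [base 2] 2^(2 + 1) + 1  →[2↦3]→  3^(3 + 1) + 1 = 82  −1 ⇒ G_1=81
G_1=81  [base 3] 3^(3 + 1)  →[3↦4]→  4^(4 + 1) = 1024  −1 ⇒ G_2=1023
G_2=1023  [base 4] 3·4^4 + 3·4^3 + 3·4^2 + 3·4 + 3  →[4↦5]→  3·5^5 + 3·5^3 + 3·5^2 + 3·5 + 3 = 9843  −1 ⇒ G_3=9842

8819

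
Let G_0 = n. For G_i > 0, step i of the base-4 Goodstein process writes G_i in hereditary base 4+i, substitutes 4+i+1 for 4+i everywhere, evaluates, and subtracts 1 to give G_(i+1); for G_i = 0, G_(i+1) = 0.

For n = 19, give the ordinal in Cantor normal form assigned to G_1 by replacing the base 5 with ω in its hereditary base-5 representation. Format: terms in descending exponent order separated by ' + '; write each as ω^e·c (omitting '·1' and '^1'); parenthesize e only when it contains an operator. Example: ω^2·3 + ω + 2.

G_0 = 19. HB_4(19) = 4^2 + 3. Bump = 28. G_1 = 27.
G_1 = 27. HB_5(27) = 5^2 + 2. Bump = 38. G_2 = 37.

ω^2 + 2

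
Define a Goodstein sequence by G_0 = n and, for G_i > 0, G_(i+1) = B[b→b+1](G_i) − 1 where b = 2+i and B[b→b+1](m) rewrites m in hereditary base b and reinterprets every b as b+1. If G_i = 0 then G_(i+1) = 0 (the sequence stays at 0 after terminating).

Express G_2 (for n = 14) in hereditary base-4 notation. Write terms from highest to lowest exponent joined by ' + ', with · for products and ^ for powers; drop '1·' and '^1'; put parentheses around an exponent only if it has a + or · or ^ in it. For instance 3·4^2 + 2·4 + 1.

14 —HB2→ 2^(2 + 1) + 2^2 + 2 —bump→ 3^(3 + 1) + 3^3 + 3 = 111 —(−1)→ 110
110 —HB3→ 3^(3 + 1) + 3^3 + 2 —bump→ 4^(4 + 1) + 4^4 + 2 = 1282 —(−1)→ 1281

4^(4 + 1) + 4^4 + 1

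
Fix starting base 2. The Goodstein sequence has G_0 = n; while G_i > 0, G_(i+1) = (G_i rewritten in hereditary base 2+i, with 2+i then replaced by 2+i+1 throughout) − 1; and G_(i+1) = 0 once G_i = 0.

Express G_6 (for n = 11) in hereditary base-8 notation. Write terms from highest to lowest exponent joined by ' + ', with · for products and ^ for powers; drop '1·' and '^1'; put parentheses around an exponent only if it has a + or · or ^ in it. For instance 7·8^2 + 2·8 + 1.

step 0: 11 = 2^(2 + 1) + 2 + 1; sub 3 for 2: 3^(3 + 1) + 3 + 1; = 85; G_1 = 85−1 = 84
step 1: 84 = 3^(3 + 1) + 3; sub 4 for 3: 4^(4 + 1) + 4; = 1028; G_2 = 1028−1 = 1027
step 2: 1027 = 4^(4 + 1) + 3; sub 5 for 4: 5^(5 + 1) + 3; = 15628; G_3 = 15628−1 = 15627
step 3: 15627 = 5^(5 + 1) + 2; sub 6 for 5: 6^(6 + 1) + 2; = 279938; G_4 = 279938−1 = 279937
step 4: 279937 = 6^(6 + 1) + 1; sub 7 for 6: 7^(7 + 1) + 1; = 5764802; G_5 = 5764802−1 = 5764801
step 5: 5764801 = 7^(7 + 1); sub 8 for 7: 8^(8 + 1); = 134217728; G_6 = 134217728−1 = 134217727
step 6: 134217727 = 7·8^8 + 7·8^7 + 7·8^6 + 7·8^5 + 7·8^4 + 7·8^3 + 7·8^2 + 7·8 + 7; sub 9 for 8: 7·9^9 + 7·9^7 + 7·9^6 + 7·9^5 + 7·9^4 + 7·9^3 + 7·9^2 + 7·9 + 7; = 2749609303; G_7 = 2749609303−1 = 2749609302

7·8^8 + 7·8^7 + 7·8^6 + 7·8^5 + 7·8^4 + 7·8^3 + 7·8^2 + 7·8 + 7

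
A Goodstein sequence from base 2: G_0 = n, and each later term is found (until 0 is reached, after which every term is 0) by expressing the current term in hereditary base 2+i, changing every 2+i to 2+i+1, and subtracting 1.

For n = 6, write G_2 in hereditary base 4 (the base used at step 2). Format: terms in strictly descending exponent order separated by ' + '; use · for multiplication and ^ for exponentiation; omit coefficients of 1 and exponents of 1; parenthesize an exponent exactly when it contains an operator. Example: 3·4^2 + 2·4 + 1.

base 2: 6 = 2^2 + 2; at 3: 3^3 + 3 = 30; next = 29
base 3: 29 = 3^3 + 2; at 4: 4^4 + 2 = 258; next = 257
base 4: 257 = 4^4 + 1; at 5: 5^5 + 1 = 3126; next = 3125

4^4 + 1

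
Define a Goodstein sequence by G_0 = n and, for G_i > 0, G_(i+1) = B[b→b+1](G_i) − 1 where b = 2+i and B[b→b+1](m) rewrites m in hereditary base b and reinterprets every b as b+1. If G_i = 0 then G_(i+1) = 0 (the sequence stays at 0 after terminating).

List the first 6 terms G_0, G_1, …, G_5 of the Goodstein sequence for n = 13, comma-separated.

G_0=13  [base 2] 2^(2 + 1) + 2^2 + 1  →[2↦3]→  3^(3 + 1) + 3^3 + 1 = 109  −1 ⇒ G_1=108
G_1=108  [base 3] 3^(3 + 1) + 3^3  →[3↦4]→  4^(4 + 1) + 4^4 = 1280  −1 ⇒ G_2=1279
G_2=1279  [base 4] 4^(4 + 1) + 3·4^3 + 3·4^2 + 3·4 + 3  →[4↦5]→  5^(5 + 1) + 3·5^3 + 3·5^2 + 3·5 + 3 = 16093  −1 ⇒ G_3=16092
G_3=16092  [base 5] 5^(5 + 1) + 3·5^3 + 3·5^2 + 3·5 + 2  →[5↦6]→  6^(6 + 1) + 3·6^3 + 3·6^2 + 3·6 + 2 = 280712  −1 ⇒ G_4=280711
G_4=280711  [base 6] 6^(6 + 1) + 3·6^3 + 3·6^2 + 3·6 + 1  →[6↦7]→  7^(7 + 1) + 3·7^3 + 3·7^2 + 3·7 + 1 = 5765999  −1 ⇒ G_5=5765998

13, 108, 1279, 16092, 280711, 5765998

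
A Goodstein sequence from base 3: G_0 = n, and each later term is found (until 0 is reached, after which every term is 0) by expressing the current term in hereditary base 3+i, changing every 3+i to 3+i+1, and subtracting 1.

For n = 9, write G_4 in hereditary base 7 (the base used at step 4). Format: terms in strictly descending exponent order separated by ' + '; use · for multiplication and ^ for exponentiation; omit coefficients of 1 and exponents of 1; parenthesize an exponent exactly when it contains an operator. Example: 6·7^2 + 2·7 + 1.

3·7

G_0 = 9. HB_3(9) = 3^2. Bump = 16. G_1 = 15.
G_1 = 15. HB_4(15) = 3·4 + 3. Bump = 18. G_2 = 17.
G_2 = 17. HB_5(17) = 3·5 + 2. Bump = 20. G_3 = 19.
G_3 = 19. HB_6(19) = 3·6 + 1. Bump = 22. G_4 = 21.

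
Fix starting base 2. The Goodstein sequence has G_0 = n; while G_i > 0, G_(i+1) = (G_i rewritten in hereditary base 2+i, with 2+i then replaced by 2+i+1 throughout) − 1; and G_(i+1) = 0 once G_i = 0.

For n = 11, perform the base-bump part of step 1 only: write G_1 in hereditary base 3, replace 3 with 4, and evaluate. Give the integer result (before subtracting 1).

G_0=11  [base 2] 2^(2 + 1) + 2 + 1  →[2↦3]→  3^(3 + 1) + 3 + 1 = 85  −1 ⇒ G_1=84
G_1=84  [base 3] 3^(3 + 1) + 3  →[3↦4]→  4^(4 + 1) + 4 = 1028  −1 ⇒ G_2=1027

1028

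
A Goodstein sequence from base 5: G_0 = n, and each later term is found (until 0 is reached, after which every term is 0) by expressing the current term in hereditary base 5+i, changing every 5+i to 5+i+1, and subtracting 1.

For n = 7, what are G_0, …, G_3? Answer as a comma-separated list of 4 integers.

7 —HB5→ 5 + 2 —bump→ 6 + 2 = 8 —(−1)→ 7
7 —HB6→ 6 + 1 —bump→ 7 + 1 = 8 —(−1)→ 7
7 —HB7→ 7 —bump→ 8 = 8 —(−1)→ 7

7, 7, 7, 7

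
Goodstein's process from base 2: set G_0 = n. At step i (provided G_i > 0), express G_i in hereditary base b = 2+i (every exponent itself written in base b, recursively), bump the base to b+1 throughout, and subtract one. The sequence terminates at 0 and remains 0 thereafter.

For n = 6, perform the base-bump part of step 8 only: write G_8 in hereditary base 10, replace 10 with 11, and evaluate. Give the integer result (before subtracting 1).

i=0: 6 = 2^2 + 2 (b=2); 2→3: 3^3 + 3 = 30; 30−1 = 29
i=1: 29 = 3^3 + 2 (b=3); 3→4: 4^4 + 2 = 258; 258−1 = 257
i=2: 257 = 4^4 + 1 (b=4); 4→5: 5^5 + 1 = 3126; 3126−1 = 3125
i=3: 3125 = 5^5 (b=5); 5→6: 6^6 = 46656; 46656−1 = 46655
i=4: 46655 = 5·6^5 + 5·6^4 + 5·6^3 + 5·6^2 + 5·6 + 5 (b=6); 6→7: 5·7^5 + 5·7^4 + 5·7^3 + 5·7^2 + 5·7 + 5 = 98040; 98040−1 = 98039
i=5: 98039 = 5·7^5 + 5·7^4 + 5·7^3 + 5·7^2 + 5·7 + 4 (b=7); 7→8: 5·8^5 + 5·8^4 + 5·8^3 + 5·8^2 + 5·8 + 4 = 187244; 187244−1 = 187243
i=6: 187243 = 5·8^5 + 5·8^4 + 5·8^3 + 5·8^2 + 5·8 + 3 (b=8); 8→9: 5·9^5 + 5·9^4 + 5·9^3 + 5·9^2 + 5·9 + 3 = 332148; 332148−1 = 332147
i=7: 332147 = 5·9^5 + 5·9^4 + 5·9^3 + 5·9^2 + 5·9 + 2 (b=9); 9→10: 5·10^5 + 5·10^4 + 5·10^3 + 5·10^2 + 5·10 + 2 = 555552; 555552−1 = 555551

885776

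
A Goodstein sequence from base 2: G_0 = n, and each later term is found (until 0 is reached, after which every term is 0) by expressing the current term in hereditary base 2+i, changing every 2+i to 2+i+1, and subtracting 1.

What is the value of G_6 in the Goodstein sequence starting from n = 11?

base 2: 11 = 2^(2 + 1) + 2 + 1; at 3: 3^(3 + 1) + 3 + 1 = 85; next = 84
base 3: 84 = 3^(3 + 1) + 3; at 4: 4^(4 + 1) + 4 = 1028; next = 1027
base 4: 1027 = 4^(4 + 1) + 3; at 5: 5^(5 + 1) + 3 = 15628; next = 15627
base 5: 15627 = 5^(5 + 1) + 2; at 6: 6^(6 + 1) + 2 = 279938; next = 279937
base 6: 279937 = 6^(6 + 1) + 1; at 7: 7^(7 + 1) + 1 = 5764802; next = 5764801
base 7: 5764801 = 7^(7 + 1); at 8: 8^(8 + 1) = 134217728; next = 134217727
base 8: 134217727 = 7·8^8 + 7·8^7 + 7·8^6 + 7·8^5 + 7·8^4 + 7·8^3 + 7·8^2 + 7·8 + 7; at 9: 7·9^9 + 7·9^7 + 7·9^6 + 7·9^5 + 7·9^4 + 7·9^3 + 7·9^2 + 7·9 + 7 = 2749609303; next = 2749609302

134217727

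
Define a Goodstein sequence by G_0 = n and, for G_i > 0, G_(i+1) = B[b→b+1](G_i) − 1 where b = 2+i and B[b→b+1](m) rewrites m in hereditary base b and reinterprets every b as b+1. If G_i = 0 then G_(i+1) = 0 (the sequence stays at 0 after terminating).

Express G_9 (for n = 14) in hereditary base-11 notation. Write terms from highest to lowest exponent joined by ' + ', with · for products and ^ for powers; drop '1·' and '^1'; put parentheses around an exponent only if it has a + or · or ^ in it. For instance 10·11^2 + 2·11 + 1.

G_0=14  [base 2] 2^(2 + 1) + 2^2 + 2  →[2↦3]→  3^(3 + 1) + 3^3 + 3 = 111  −1 ⇒ G_1=110
G_1=110  [base 3] 3^(3 + 1) + 3^3 + 2  →[3↦4]→  4^(4 + 1) + 4^4 + 2 = 1282  −1 ⇒ G_2=1281
G_2=1281  [base 4] 4^(4 + 1) + 4^4 + 1  →[4↦5]→  5^(5 + 1) + 5^5 + 1 = 18751  −1 ⇒ G_3=18750
G_3=18750  [base 5] 5^(5 + 1) + 5^5  →[5↦6]→  6^(6 + 1) + 6^6 = 326592  −1 ⇒ G_4=326591
G_4=326591  [base 6] 6^(6 + 1) + 5·6^5 + 5·6^4 + 5·6^3 + 5·6^2 + 5·6 + 5  →[6↦7]→  7^(7 + 1) + 5·7^5 + 5·7^4 + 5·7^3 + 5·7^2 + 5·7 + 5 = 5862841  −1 ⇒ G_5=5862840
G_5=5862840  [base 7] 7^(7 + 1) + 5·7^5 + 5·7^4 + 5·7^3 + 5·7^2 + 5·7 + 4  →[7↦8]→  8^(8 + 1) + 5·8^5 + 5·8^4 + 5·8^3 + 5·8^2 + 5·8 + 4 = 134404972  −1 ⇒ G_6=134404971
G_6=134404971  [base 8] 8^(8 + 1) + 5·8^5 + 5·8^4 + 5·8^3 + 5·8^2 + 5·8 + 3  →[8↦9]→  9^(9 + 1) + 5·9^5 + 5·9^4 + 5·9^3 + 5·9^2 + 5·9 + 3 = 3487116549  −1 ⇒ G_7=3487116548
G_7=3487116548  [base 9] 9^(9 + 1) + 5·9^5 + 5·9^4 + 5·9^3 + 5·9^2 + 5·9 + 2  →[9↦10]→  10^(10 + 1) + 5·10^5 + 5·10^4 + 5·10^3 + 5·10^2 + 5·10 + 2 = 100000555552  −1 ⇒ G_8=100000555551
G_8=100000555551  [base 10] 10^(10 + 1) + 5·10^5 + 5·10^4 + 5·10^3 + 5·10^2 + 5·10 + 1  →[10↦11]→  11^(11 + 1) + 5·11^5 + 5·11^4 + 5·11^3 + 5·11^2 + 5·11 + 1 = 3138429262497  −1 ⇒ G_9=3138429262496

11^(11 + 1) + 5·11^5 + 5·11^4 + 5·11^3 + 5·11^2 + 5·11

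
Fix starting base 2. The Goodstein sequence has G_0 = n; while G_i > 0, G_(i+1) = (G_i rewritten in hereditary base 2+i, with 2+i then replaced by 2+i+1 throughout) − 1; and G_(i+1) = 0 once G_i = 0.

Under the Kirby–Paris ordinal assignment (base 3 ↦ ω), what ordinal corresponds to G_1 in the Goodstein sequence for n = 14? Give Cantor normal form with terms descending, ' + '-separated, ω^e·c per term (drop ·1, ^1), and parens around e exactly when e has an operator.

ω^(ω + 1) + ω^ω + 2

G_0=14  [base 2] 2^(2 + 1) + 2^2 + 2  →[2↦3]→  3^(3 + 1) + 3^3 + 3 = 111  −1 ⇒ G_1=110
G_1=110  [base 3] 3^(3 + 1) + 3^3 + 2  →[3↦4]→  4^(4 + 1) + 4^4 + 2 = 1282  −1 ⇒ G_2=1281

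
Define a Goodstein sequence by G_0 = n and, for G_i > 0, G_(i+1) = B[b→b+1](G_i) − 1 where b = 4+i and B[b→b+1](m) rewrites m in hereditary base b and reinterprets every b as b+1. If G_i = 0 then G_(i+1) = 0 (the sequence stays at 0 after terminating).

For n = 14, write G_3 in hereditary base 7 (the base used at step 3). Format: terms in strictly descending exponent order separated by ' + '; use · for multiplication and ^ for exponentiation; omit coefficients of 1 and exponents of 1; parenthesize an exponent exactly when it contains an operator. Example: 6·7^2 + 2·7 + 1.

2·7 + 6

base 4: 14 = 3·4 + 2; at 5: 3·5 + 2 = 17; next = 16
base 5: 16 = 3·5 + 1; at 6: 3·6 + 1 = 19; next = 18
base 6: 18 = 3·6; at 7: 3·7 = 21; next = 20
base 7: 20 = 2·7 + 6; at 8: 2·8 + 6 = 22; next = 21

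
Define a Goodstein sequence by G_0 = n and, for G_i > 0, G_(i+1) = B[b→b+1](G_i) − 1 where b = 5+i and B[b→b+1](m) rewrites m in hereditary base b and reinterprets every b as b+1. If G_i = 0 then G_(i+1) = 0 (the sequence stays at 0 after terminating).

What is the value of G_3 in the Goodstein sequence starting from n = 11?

13

G_0 = 11. HB_5(11) = 2·5 + 1. Bump = 13. G_1 = 12.
G_1 = 12. HB_6(12) = 2·6. Bump = 14. G_2 = 13.
G_2 = 13. HB_7(13) = 7 + 6. Bump = 14. G_3 = 13.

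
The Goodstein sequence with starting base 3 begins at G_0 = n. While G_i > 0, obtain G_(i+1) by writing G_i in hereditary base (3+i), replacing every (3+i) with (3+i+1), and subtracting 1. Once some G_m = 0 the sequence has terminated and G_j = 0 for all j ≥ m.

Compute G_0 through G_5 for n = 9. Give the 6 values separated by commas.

9, 15, 17, 19, 21, 23

G_0=9  [base 3] 3^2  →[3↦4]→  4^2 = 16  −1 ⇒ G_1=15
G_1=15  [base 4] 3·4 + 3  →[4↦5]→  3·5 + 3 = 18  −1 ⇒ G_2=17
G_2=17  [base 5] 3·5 + 2  →[5↦6]→  3·6 + 2 = 20  −1 ⇒ G_3=19
G_3=19  [base 6] 3·6 + 1  →[6↦7]→  3·7 + 1 = 22  −1 ⇒ G_4=21
G_4=21  [base 7] 3·7  →[7↦8]→  3·8 = 24  −1 ⇒ G_5=23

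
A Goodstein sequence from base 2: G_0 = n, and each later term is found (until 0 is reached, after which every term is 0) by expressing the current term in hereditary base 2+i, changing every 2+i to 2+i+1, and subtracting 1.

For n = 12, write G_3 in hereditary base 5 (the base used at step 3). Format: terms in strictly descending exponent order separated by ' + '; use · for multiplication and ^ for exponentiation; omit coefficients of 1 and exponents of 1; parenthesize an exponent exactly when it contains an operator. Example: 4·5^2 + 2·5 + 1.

5^(5 + 1) + 2·5^2 + 2·5

base 2: 12 = 2^(2 + 1) + 2^2; at 3: 3^(3 + 1) + 3^3 = 108; next = 107
base 3: 107 = 3^(3 + 1) + 2·3^2 + 2·3 + 2; at 4: 4^(4 + 1) + 2·4^2 + 2·4 + 2 = 1066; next = 1065
base 4: 1065 = 4^(4 + 1) + 2·4^2 + 2·4 + 1; at 5: 5^(5 + 1) + 2·5^2 + 2·5 + 1 = 15686; next = 15685
base 5: 15685 = 5^(5 + 1) + 2·5^2 + 2·5; at 6: 6^(6 + 1) + 2·6^2 + 2·6 = 280020; next = 280019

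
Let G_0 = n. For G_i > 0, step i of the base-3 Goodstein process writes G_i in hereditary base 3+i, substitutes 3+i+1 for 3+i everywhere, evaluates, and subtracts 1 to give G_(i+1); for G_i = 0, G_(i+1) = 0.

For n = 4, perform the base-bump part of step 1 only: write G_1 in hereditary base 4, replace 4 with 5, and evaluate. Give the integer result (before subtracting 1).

5

step 0: 4 = 3 + 1; sub 4 for 3: 4 + 1; = 5; G_1 = 5−1 = 4
step 1: 4 = 4; sub 5 for 4: 5; = 5; G_2 = 5−1 = 4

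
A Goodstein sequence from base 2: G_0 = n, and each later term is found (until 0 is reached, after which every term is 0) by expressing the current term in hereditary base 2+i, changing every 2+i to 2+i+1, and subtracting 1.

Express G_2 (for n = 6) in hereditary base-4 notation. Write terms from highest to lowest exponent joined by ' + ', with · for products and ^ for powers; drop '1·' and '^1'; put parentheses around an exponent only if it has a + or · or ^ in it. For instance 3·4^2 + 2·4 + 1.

6 —HB2→ 2^2 + 2 —bump→ 3^3 + 3 = 30 —(−1)→ 29
29 —HB3→ 3^3 + 2 —bump→ 4^4 + 2 = 258 —(−1)→ 257
257 —HB4→ 4^4 + 1 —bump→ 5^5 + 1 = 3126 —(−1)→ 3125

4^4 + 1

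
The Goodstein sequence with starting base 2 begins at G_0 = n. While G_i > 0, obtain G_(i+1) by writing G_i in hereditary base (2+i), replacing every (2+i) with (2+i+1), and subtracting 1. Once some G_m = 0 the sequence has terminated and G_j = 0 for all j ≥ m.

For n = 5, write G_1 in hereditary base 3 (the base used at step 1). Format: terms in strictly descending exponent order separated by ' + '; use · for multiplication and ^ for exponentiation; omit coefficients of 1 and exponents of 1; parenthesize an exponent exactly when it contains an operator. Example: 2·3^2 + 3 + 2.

3^3

base 2: 5 = 2^2 + 1; at 3: 3^3 + 1 = 28; next = 27
base 3: 27 = 3^3; at 4: 4^4 = 256; next = 255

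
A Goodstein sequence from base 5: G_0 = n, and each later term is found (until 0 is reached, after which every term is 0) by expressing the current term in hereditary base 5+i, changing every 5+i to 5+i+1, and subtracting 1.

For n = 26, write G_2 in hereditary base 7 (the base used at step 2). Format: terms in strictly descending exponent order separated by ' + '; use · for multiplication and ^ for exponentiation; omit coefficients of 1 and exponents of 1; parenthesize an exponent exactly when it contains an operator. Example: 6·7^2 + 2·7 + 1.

step 0: 26 = 5^2 + 1; sub 6 for 5: 6^2 + 1; = 37; G_1 = 37−1 = 36
step 1: 36 = 6^2; sub 7 for 6: 7^2; = 49; G_2 = 49−1 = 48

6·7 + 6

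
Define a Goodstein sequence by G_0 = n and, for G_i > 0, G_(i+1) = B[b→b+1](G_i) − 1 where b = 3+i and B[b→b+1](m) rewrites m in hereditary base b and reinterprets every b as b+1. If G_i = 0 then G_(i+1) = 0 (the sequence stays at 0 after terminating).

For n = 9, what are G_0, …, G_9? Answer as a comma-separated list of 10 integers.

9 —HB3→ 3^2 —bump→ 4^2 = 16 —(−1)→ 15
15 —HB4→ 3·4 + 3 —bump→ 3·5 + 3 = 18 —(−1)→ 17
17 —HB5→ 3·5 + 2 —bump→ 3·6 + 2 = 20 —(−1)→ 19
19 —HB6→ 3·6 + 1 —bump→ 3·7 + 1 = 22 —(−1)→ 21
21 —HB7→ 3·7 —bump→ 3·8 = 24 —(−1)→ 23
23 —HB8→ 2·8 + 7 —bump→ 2·9 + 7 = 25 —(−1)→ 24
24 —HB9→ 2·9 + 6 —bump→ 2·10 + 6 = 26 —(−1)→ 25
25 —HB10→ 2·10 + 5 —bump→ 2·11 + 5 = 27 —(−1)→ 26
26 —HB11→ 2·11 + 4 —bump→ 2·12 + 4 = 28 —(−1)→ 27

9, 15, 17, 19, 21, 23, 24, 25, 26, 27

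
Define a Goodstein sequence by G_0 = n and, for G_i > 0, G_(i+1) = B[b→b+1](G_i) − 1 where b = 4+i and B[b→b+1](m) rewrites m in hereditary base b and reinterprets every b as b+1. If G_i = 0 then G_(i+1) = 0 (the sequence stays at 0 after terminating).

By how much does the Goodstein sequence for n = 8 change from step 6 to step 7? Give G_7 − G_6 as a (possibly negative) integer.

G_0 = 8. HB_4(8) = 2·4. Bump = 10. G_1 = 9.
G_1 = 9. HB_5(9) = 5 + 4. Bump = 10. G_2 = 9.
G_2 = 9. HB_6(9) = 6 + 3. Bump = 10. G_3 = 9.
G_3 = 9. HB_7(9) = 7 + 2. Bump = 10. G_4 = 9.
G_4 = 9. HB_8(9) = 8 + 1. Bump = 10. G_5 = 9.
G_5 = 9. HB_9(9) = 9. Bump = 10. G_6 = 9.
G_6 = 9. HB_10(9) = 9. Bump = 9. G_7 = 8.

-1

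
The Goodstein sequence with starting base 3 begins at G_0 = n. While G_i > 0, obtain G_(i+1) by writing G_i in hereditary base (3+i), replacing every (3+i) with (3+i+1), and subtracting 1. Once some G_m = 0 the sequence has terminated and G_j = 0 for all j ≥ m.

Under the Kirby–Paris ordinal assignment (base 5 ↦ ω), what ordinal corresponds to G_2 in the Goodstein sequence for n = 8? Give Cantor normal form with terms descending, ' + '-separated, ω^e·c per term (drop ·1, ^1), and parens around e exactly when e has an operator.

(0) 8|_3 = 2·3 + 2 ↦ 2·4 + 2|_4 = 10 ⇒ 9
(1) 9|_4 = 2·4 + 1 ↦ 2·5 + 1|_5 = 11 ⇒ 10
(2) 10|_5 = 2·5 ↦ 2·6|_6 = 12 ⇒ 11

ω·2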